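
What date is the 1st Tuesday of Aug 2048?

The first Tuesday of Aug 2048 is Aug 4.

Aug 4, 2048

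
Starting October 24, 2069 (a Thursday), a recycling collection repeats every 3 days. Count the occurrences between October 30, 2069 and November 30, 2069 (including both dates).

11

Occurrences land 3·i days after October 24, 2069 for i = 0, 1, 2, …
October 30, 2069 is 6 days after the start; 6 ÷ 3 = 2 remainder 0. First occurrence in the window: #3 on October 30, 2069 (2×3 = 6 days in).
November 30, 2069 is 37 days after the start; 37 ÷ 3 = 12 remainder 1. Last occurrence in the window: #13 on November 29, 2069.
Occurrences #3 through #13: 11 in total.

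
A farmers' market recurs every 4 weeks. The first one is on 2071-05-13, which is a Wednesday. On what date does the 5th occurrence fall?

2071-09-02

The 5th occurrence is 4 intervals after the first: 4 × 28 = 112 days after 2071-05-13.
May has 31 days — 18 days to the end of May leaves 94.
June has 30 days (64 left).
July has 31 days (33 left).
August has 31 days (2 left).
2 days into September → 2071-09-02.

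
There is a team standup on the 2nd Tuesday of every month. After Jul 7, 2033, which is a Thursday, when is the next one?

Jul 2033 starts on a Friday; its first Tuesday is the 5th, so the 2nd Tuesday is the 12th — Jul 12, 2033.
Jul 12, 2033 is after Jul 7, 2033, so that is the next one.

Jul 12, 2033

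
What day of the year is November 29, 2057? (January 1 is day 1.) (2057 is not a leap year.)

Days in months before November: 31 + 28 + 31 + 30 + 31 + 30 + 31 + 31 + 30 + 31 = 304.
Plus 29 days into November → day 333.

333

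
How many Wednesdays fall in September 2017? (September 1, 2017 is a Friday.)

September 1, 2017 is a Friday; the first Wednesday on or after it is September 6, 2017 (5 days later).
From September 6, 2017 to September 30, 2017 is 30 − 6 = 24 days.
24 ÷ 7 = 3 full weeks with remainder 3, so 3 more Wednesdays after the first → 4.

4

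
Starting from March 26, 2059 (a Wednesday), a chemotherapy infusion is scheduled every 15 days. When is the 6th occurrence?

The 6th occurrence is 5 intervals after the first: 5 × 15 = 75 days after March 26, 2059.
March has 31 days — 5 days to the end of March leaves 70.
April has 30 days (40 left).
May has 31 days (9 left).
9 days into June → June 9, 2059.

June 9, 2059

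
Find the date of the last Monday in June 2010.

June 28, 2010

June 2010 begins on a Tuesday, so the first Monday is June 7 (6 days later).
June 2010 has 30 days. Adding weeks: 7, 14, 21, 28 — the last one ≤ 30 is the 28th.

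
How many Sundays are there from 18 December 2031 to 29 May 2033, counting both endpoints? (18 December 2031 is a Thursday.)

18 December 2031 is a Thursday; the first Sunday on or after it is 21 December 2031 (3 days later).
From 21 December 2031 to 29 May 2033: 10 + 366 + 149 = 525 days (rest of 2031, 2032, to 29 May 2033 in 2033).
525 ÷ 7 = 75 full weeks with remainder 0, so 75 more Sundays after the first → 76.

76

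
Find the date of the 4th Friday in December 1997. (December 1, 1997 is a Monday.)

December 1997 begins on a Monday, so the first Friday is December 5 (4 days later).
The 4th Friday is 3 weeks later: 5 + 21 = 26.

1997-12-26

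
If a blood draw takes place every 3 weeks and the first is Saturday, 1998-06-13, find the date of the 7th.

The 7th occurrence is 6 intervals after the first: 6 × 21 = 126 days after 1998-06-13.
June has 30 days — 17 days to the end of June leaves 109.
July has 31 days (78 left).
August has 31 days (47 left).
September has 30 days (17 left).
17 days into October → 1998-10-17.

1998-10-17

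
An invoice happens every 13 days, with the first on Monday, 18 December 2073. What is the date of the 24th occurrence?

13 October 2074

The 24th occurrence is 23 intervals after the first: 23 × 13 = 299 days after 18 December 2073.
December has 31 days — 13 days to the end of December leaves 286.
January has 31 days (255 left).
February has 28 days (227 left).
March has 31 days (196 left).
April has 30 days (166 left).
May has 31 days (135 left).
June has 30 days (105 left).
July has 31 days (74 left).
August has 31 days (43 left).
September has 30 days (13 left).
13 days into October → 13 October 2074.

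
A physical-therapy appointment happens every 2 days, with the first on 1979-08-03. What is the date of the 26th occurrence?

The 26th occurrence is 25 intervals after the first: 25 × 2 = 50 days after 1979-08-03.
August has 31 days — 28 days to the end of August leaves 22.
22 days into September → 1979-09-22.

1979-09-22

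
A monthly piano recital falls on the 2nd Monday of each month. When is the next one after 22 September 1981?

12 October 1981

September 1981 starts on a Tuesday; its first Monday is the 7th, so the 2nd Monday is the 14th — 14 September 1981.
That is not after 22 September 1981, so look at October 1981.
October 1981 starts on a Thursday; its first Monday is the 5th, so the 2nd Monday is the 12th — 12 October 1981.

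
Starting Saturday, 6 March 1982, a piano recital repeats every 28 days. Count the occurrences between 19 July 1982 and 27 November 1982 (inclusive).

Occurrences land 28·i days after 6 March 1982 for i = 0, 1, 2, …
19 July 1982 is 135 days after the start; 135 ÷ 28 = 4 remainder 23; since the remainder is 23, round up to i = 5. First occurrence in the window: #6 on 24 July 1982 (5×28 = 140 days in).
27 November 1982 is 266 days after the start; 266 ÷ 28 = 9 remainder 14. Last occurrence in the window: #10 on 13 November 1982.
Occurrences #6 through #10: 5 in total.

5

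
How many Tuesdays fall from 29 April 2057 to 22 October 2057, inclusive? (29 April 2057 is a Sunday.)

29 April 2057 is a Sunday; the first Tuesday on or after it is 1 May 2057 (2 days later).
From 1 May 2057 to 22 October 2057: 30 + 30 + 31 + 31 + 30 + 22 = 174 days (rest of May, June, July, August, September, October).
174 ÷ 7 = 24 full weeks with remainder 6, so 24 more Tuesdays after the first → 25.

25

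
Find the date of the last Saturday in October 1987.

1987-10-31

The first Saturday of October 1987 is October 3.
October 1987 has 31 days. Adding weeks: 3, 10, 17, 24, 31 — the last one ≤ 31 is the 31st.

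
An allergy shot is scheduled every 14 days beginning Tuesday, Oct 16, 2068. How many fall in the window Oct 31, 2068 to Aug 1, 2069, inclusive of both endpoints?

Occurrences land 14·i days after Oct 16, 2068 for i = 0, 1, 2, …
Oct 31, 2068 is 15 days after the start; 15 ÷ 14 = 1 remainder 1; since the remainder is 1, round up to i = 2. First occurrence in the window: #3 on Nov 13, 2068 (2×14 = 28 days in).
Aug 1, 2069 is 289 days after the start; 289 ÷ 14 = 20 remainder 9. Last occurrence in the window: #21 on Jul 23, 2069.
Occurrences #3 through #21: 19 in total.

19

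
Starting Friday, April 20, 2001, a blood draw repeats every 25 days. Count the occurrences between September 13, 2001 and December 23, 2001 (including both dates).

Occurrences land 25·i days after April 20, 2001 for i = 0, 1, 2, …
September 13, 2001 is 146 days after the start; 146 ÷ 25 = 5 remainder 21; since the remainder is 21, round up to i = 6. First occurrence in the window: #7 on September 17, 2001 (6×25 = 150 days in).
December 23, 2001 is 247 days after the start; 247 ÷ 25 = 9 remainder 22. Last occurrence in the window: #10 on December 1, 2001.
Occurrences #7 through #10: 4 in total.

4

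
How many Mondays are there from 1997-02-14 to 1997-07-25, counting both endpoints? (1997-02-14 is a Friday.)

1997-02-14 is a Friday; the first Monday on or after it is 1997-02-17 (3 days later).
From 1997-02-17 to 1997-07-25: 11 + 31 + 30 + 31 + 30 + 25 = 158 days (rest of February, March, April, May, June, July).
158 ÷ 7 = 22 full weeks with remainder 4, so 22 more Mondays after the first → 23.

23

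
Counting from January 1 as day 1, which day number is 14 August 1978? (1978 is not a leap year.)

Days in months before August: 31 + 28 + 31 + 30 + 31 + 30 + 31 = 212.
Plus 14 days into August → day 226.

226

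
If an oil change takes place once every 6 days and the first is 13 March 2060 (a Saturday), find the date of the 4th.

The 4th occurrence is 3 intervals after the first: 3 × 6 = 18 days after 13 March 2060.
18 days later is 31 March 2060.

31 March 2060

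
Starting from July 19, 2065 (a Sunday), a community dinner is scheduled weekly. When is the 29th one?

The 29th occurrence is 28 intervals after the first: 28 × 7 = 196 days after July 19, 2065.
July has 31 days — 12 days to the end of July leaves 184.
August has 31 days (153 left).
September has 30 days (123 left).
October has 31 days (92 left).
November has 30 days (62 left).
December has 31 days (31 left).
31 days into January → January 31, 2066.

January 31, 2066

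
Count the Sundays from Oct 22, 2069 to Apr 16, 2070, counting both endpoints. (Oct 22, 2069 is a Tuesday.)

25

Oct 22, 2069 is a Tuesday; the first Sunday on or after it is Oct 27, 2069 (5 days later).
From Oct 27, 2069 to Apr 16, 2070: 4 + 30 + 31 + 31 + 28 + 31 + 16 = 171 days (rest of Oct, Nov, Dec, Jan, Feb, Mar, Apr).
171 ÷ 7 = 24 full weeks with remainder 3, so 24 more Sundays after the first → 25.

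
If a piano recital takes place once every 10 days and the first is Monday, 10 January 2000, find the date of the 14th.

19 May 2000

The 14th occurrence is 13 intervals after the first: 13 × 10 = 130 days after 10 January 2000.
January has 31 days — 21 days to the end of January leaves 109.
February has 29 days (80 left).
March has 31 days (49 left).
April has 30 days (19 left).
19 days into May → 19 May 2000.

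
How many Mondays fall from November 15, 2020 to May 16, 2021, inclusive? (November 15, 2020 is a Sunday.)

November 15, 2020 is a Sunday; the first Monday on or after it is November 16, 2020 (1 day later).
From November 16, 2020 to May 16, 2021: 14 + 31 + 31 + 28 + 31 + 30 + 16 = 181 days (rest of November, December, January, February, March, April, May).
181 ÷ 7 = 25 full weeks with remainder 6, so 25 more Mondays after the first → 26.

26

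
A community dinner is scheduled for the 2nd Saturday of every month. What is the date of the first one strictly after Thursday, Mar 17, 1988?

Mar 1988 starts on a Tuesday; its first Saturday is the 5th, so the 2nd Saturday is the 12th — Mar 12, 1988.
That is not after Mar 17, 1988, so look at Apr 1988.
Apr 1988 starts on a Friday; its first Saturday is the 2nd, so the 2nd Saturday is the 9th — Apr 9, 1988.

Apr 9, 1988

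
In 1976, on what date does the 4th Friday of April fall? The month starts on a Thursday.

April 1976 begins on a Thursday, so the first Friday is April 2 (1 day later).
The 4th Friday is 3 weeks later: 2 + 21 = 23.

23 April 1976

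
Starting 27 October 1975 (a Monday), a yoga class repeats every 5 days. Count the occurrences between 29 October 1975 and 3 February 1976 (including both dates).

Occurrences land 5·i days after 27 October 1975 for i = 0, 1, 2, …
29 October 1975 is 2 days after the start; 2 ÷ 5 = 0 remainder 2; since the remainder is 2, round up to i = 1. First occurrence in the window: #2 on 1 November 1975 (1×5 = 5 days in).
3 February 1976 is 99 days after the start; 99 ÷ 5 = 19 remainder 4. Last occurrence in the window: #20 on 30 January 1976.
Occurrences #2 through #20: 19 in total.

19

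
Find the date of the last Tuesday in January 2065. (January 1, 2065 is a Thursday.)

January 27, 2065

January 2065 begins on a Thursday, so the first Tuesday is January 6 (5 days later).
January 2065 has 31 days. Adding weeks: 6, 13, 20, 27 — the last one ≤ 31 is the 27th.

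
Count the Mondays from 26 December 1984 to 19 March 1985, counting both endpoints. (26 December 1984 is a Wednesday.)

26 December 1984 is a Wednesday; the first Monday on or after it is 31 December 1984 (5 days later).
From 31 December 1984 to 19 March 1985: 0 + 31 + 28 + 19 = 78 days (rest of December, January, February, March).
78 ÷ 7 = 11 full weeks with remainder 1, so 11 more Mondays after the first → 12.

12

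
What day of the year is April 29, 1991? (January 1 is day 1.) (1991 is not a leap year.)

Days in months before April: 31 + 28 + 31 = 90.
Plus 29 days into April → day 119.

119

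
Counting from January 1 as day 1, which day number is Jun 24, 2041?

175

Days in months before Jun: 31 + 28 + 31 + 30 + 31 = 151.
Plus 24 days into Jun → day 175.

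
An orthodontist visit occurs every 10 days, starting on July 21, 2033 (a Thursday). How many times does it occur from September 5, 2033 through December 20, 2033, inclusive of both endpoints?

Occurrences land 10·i days after July 21, 2033 for i = 0, 1, 2, …
September 5, 2033 is 46 days after the start; 46 ÷ 10 = 4 remainder 6; since the remainder is 6, round up to i = 5. First occurrence in the window: #6 on September 9, 2033 (5×10 = 50 days in).
December 20, 2033 is 152 days after the start; 152 ÷ 10 = 15 remainder 2. Last occurrence in the window: #16 on December 18, 2033.
Occurrences #6 through #16: 11 in total.

11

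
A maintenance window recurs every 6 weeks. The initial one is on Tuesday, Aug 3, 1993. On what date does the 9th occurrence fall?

Jul 5, 1994

The 9th occurrence is 8 intervals after the first: 8 × 42 = 336 days after Aug 3, 1993.
Aug has 31 days — 28 days to the end of Aug leaves 308.
Sep has 30 days (278 left).
Oct has 31 days (247 left).
Nov has 30 days (217 left).
Dec has 31 days (186 left).
Jan has 31 days (155 left).
Feb has 28 days (127 left).
Mar has 31 days (96 left).
Apr has 30 days (66 left).
May has 31 days (35 left).
Jun has 30 days (5 left).
5 days into Jul → Jul 5, 1994.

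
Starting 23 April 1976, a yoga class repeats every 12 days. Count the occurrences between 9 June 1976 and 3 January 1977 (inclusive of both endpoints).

18

Occurrences land 12·i days after 23 April 1976 for i = 0, 1, 2, …
9 June 1976 is 47 days after the start; 47 ÷ 12 = 3 remainder 11; since the remainder is 11, round up to i = 4. First occurrence in the window: #5 on 10 June 1976 (4×12 = 48 days in).
3 January 1977 is 255 days after the start; 255 ÷ 12 = 21 remainder 3. Last occurrence in the window: #22 on 31 December 1976.
Occurrences #5 through #22: 18 in total.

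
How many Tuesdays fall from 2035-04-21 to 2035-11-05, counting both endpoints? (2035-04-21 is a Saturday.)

2035-04-21 is a Saturday; the first Tuesday on or after it is 2035-04-24 (3 days later).
From 2035-04-24 to 2035-11-05: 6 + 31 + 30 + 31 + 31 + 30 + 31 + 5 = 195 days (rest of April, May, June, July, August, September, October, November).
195 ÷ 7 = 27 full weeks with remainder 6, so 27 more Tuesdays after the first → 28.

28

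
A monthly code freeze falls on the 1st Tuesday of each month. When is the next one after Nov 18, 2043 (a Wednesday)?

Nov 2043 starts on a Sunday, so its 1st Tuesday is Nov 3, 2043 (2 days in).
That is not after Nov 18, 2043, so look at Dec 2043.
Dec 2043 starts on a Tuesday, so its 1st Tuesday is Dec 1, 2043.

Dec 1, 2043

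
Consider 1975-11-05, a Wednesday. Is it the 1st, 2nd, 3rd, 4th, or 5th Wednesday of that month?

Day 5 falls in week ⌈5/7⌉ of the month.
Days 1–7 hold the 1st Wednesday, 8–14 the 2nd, 15–21 the 3rd, 22–28 the 4th, 29–31 the 5th.
5 is in the range for the 1st.

1st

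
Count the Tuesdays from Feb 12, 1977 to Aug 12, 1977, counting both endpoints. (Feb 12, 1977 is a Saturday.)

26

Feb 12, 1977 is a Saturday; the first Tuesday on or after it is Feb 15, 1977 (3 days later).
From Feb 15, 1977 to Aug 12, 1977: 13 + 31 + 30 + 31 + 30 + 31 + 12 = 178 days (rest of Feb, Mar, Apr, May, Jun, Jul, Aug).
178 ÷ 7 = 25 full weeks with remainder 3, so 25 more Tuesdays after the first → 26.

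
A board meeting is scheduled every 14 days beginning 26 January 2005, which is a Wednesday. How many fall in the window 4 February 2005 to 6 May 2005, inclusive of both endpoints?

Occurrences land 14·i days after 26 January 2005 for i = 0, 1, 2, …
4 February 2005 is 9 days after the start; 9 ÷ 14 = 0 remainder 9; since the remainder is 9, round up to i = 1. First occurrence in the window: #2 on 9 February 2005 (1×14 = 14 days in).
6 May 2005 is 100 days after the start; 100 ÷ 14 = 7 remainder 2. Last occurrence in the window: #8 on 4 May 2005.
Occurrences #2 through #8: 7 in total.

7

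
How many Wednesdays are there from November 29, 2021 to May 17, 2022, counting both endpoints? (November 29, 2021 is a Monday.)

24

November 29, 2021 is a Monday; the first Wednesday on or after it is December 1, 2021 (2 days later).
From December 1, 2021 to May 17, 2022: 30 + 31 + 28 + 31 + 30 + 17 = 167 days (rest of December, January, February, March, April, May).
167 ÷ 7 = 23 full weeks with remainder 6, so 23 more Wednesdays after the first → 24.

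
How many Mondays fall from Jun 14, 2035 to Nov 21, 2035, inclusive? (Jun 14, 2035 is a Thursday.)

23

Jun 14, 2035 is a Thursday; the first Monday on or after it is Jun 18, 2035 (4 days later).
From Jun 18, 2035 to Nov 21, 2035: 12 + 31 + 31 + 30 + 31 + 21 = 156 days (rest of Jun, Jul, Aug, Sep, Oct, Nov).
156 ÷ 7 = 22 full weeks with remainder 2, so 22 more Mondays after the first → 23.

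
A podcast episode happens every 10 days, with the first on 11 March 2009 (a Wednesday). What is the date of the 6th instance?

The 6th occurrence is 5 intervals after the first: 5 × 10 = 50 days after 11 March 2009.
March has 31 days — 20 days to the end of March leaves 30.
30 days into April → 30 April 2009.

30 April 2009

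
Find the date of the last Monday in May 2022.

May 2022 begins on a Sunday, so the first Monday is May 2 (1 day later).
May 2022 has 31 days. Adding weeks: 2, 9, 16, 23, 30 — the last one ≤ 31 is the 30th.

May 30, 2022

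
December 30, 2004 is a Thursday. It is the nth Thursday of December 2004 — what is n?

5th

Day 30 falls in week ⌈30/7⌉ of the month.
Days 1–7 hold the 1st Thursday, 8–14 the 2nd, 15–21 the 3rd, 22–28 the 4th, 29–31 the 5th.
30 is in the range for the 5th.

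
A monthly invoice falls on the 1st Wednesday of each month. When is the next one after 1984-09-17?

September 1984 starts on a Saturday, so its 1st Wednesday is 1984-09-05 (4 days in).
That is not after 1984-09-17, so look at October 1984.
October 1984 starts on a Monday, so its 1st Wednesday is 1984-10-03 (2 days in).

1984-10-03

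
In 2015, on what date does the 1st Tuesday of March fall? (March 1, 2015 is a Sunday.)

2015-03-03

March 2015 begins on a Sunday, so the first Tuesday is March 3 (2 days later).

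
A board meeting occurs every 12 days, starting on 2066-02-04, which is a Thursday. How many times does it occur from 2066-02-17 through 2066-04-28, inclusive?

5

Occurrences land 12·i days after 2066-02-04 for i = 0, 1, 2, …
2066-02-17 is 13 days after the start; 13 ÷ 12 = 1 remainder 1; since the remainder is 1, round up to i = 2. First occurrence in the window: #3 on 2066-02-28 (2×12 = 24 days in).
2066-04-28 is 83 days after the start; 83 ÷ 12 = 6 remainder 11. Last occurrence in the window: #7 on 2066-04-17.
Occurrences #3 through #7: 5 in total.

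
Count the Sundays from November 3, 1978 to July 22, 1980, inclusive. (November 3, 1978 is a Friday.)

November 3, 1978 is a Friday; the first Sunday on or after it is November 5, 1978 (2 days later).
From November 5, 1978 to July 22, 1980: 56 + 365 + 204 = 625 days (rest of 1978, 1979, to July 22, 1980 in 1980).
625 ÷ 7 = 89 full weeks with remainder 2, so 89 more Sundays after the first → 90.

90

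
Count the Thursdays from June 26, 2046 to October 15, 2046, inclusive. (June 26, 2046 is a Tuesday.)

16

June 26, 2046 is a Tuesday; the first Thursday on or after it is June 28, 2046 (2 days later).
From June 28, 2046 to October 15, 2046: 2 + 31 + 31 + 30 + 15 = 109 days (rest of June, July, August, September, October).
109 ÷ 7 = 15 full weeks with remainder 4, so 15 more Thursdays after the first → 16.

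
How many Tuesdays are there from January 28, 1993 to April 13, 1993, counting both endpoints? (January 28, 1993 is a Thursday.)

11

January 28, 1993 is a Thursday; the first Tuesday on or after it is February 2, 1993 (5 days later).
From February 2, 1993 to April 13, 1993: 26 + 31 + 13 = 70 days (rest of February, March, April).
70 ÷ 7 = 10 full weeks with remainder 0, so 10 more Tuesdays after the first → 11.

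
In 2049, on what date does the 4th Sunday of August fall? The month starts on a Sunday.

August 2049 begins on a Sunday, so the first Sunday is August 1.
The 4th Sunday is 3 weeks later: 1 + 21 = 22.

August 22, 2049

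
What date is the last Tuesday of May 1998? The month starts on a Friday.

May 1998 begins on a Friday, so the first Tuesday is May 5 (4 days later).
May 1998 has 31 days. Adding weeks: 5, 12, 19, 26 — the last one ≤ 31 is the 26th.

1998-05-26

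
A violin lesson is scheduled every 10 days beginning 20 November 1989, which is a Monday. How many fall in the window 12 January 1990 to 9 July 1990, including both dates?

Occurrences land 10·i days after 20 November 1989 for i = 0, 1, 2, …
12 January 1990 is 53 days after the start; 53 ÷ 10 = 5 remainder 3; since the remainder is 3, round up to i = 6. First occurrence in the window: #7 on 19 January 1990 (6×10 = 60 days in).
9 July 1990 is 231 days after the start; 231 ÷ 10 = 23 remainder 1. Last occurrence in the window: #24 on 8 July 1990.
Occurrences #7 through #24: 18 in total.

18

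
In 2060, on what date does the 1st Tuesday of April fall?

6 April 2060

The first Tuesday of April 2060 is April 6.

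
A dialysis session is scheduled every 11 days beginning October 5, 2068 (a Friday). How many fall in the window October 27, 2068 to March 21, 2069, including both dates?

14

Occurrences land 11·i days after October 5, 2068 for i = 0, 1, 2, …
October 27, 2068 is 22 days after the start; 22 ÷ 11 = 2 remainder 0. First occurrence in the window: #3 on October 27, 2068 (2×11 = 22 days in).
March 21, 2069 is 167 days after the start; 167 ÷ 11 = 15 remainder 2. Last occurrence in the window: #16 on March 19, 2069.
Occurrences #3 through #16: 14 in total.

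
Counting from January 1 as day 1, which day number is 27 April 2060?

Days in months before April: 31 + 29 + 31 = 91.
Plus 27 days into April → day 118.

118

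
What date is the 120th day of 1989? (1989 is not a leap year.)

Apr 30, 1989

Jan has 31 days (120 − 31 = 89 remain).
Feb has 28 days (89 − 28 = 61 remain).
Mar has 31 days (61 − 31 = 30 remain).
30 into Apr → Apr 30.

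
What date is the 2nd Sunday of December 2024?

December 8, 2024

The first Sunday of December 2024 is December 1.
The 2nd Sunday is 1 weeks later: 1 + 7 = 8.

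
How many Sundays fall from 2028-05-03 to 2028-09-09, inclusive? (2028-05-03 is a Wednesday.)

2028-05-03 is a Wednesday; the first Sunday on or after it is 2028-05-07 (4 days later).
From 2028-05-07 to 2028-09-09: 24 + 30 + 31 + 31 + 9 = 125 days (rest of May, June, July, August, September).
125 ÷ 7 = 17 full weeks with remainder 6, so 17 more Sundays after the first → 18.

18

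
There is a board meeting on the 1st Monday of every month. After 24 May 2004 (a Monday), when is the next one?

May 2004 starts on a Saturday, so its 1st Monday is 3 May 2004 (2 days in).
That is not after 24 May 2004, so look at June 2004.
June 2004 starts on a Tuesday, so its 1st Monday is 7 June 2004 (6 days in).

7 June 2004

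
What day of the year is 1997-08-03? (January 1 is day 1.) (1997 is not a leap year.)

215

Days in months before August: 31 + 28 + 31 + 30 + 31 + 30 + 31 = 212.
Plus 3 days into August → day 215.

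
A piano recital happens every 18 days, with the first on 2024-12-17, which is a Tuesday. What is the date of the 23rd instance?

2026-01-17

The 23rd occurrence is 22 intervals after the first: 22 × 18 = 396 days after 2024-12-17.
December has 31 days — 14 days to the end of December leaves 382.
January has 31 days (351 left).
February has 28 days (323 left).
March has 31 days (292 left).
April has 30 days (262 left).
May has 31 days (231 left).
June has 30 days (201 left).
July has 31 days (170 left).
August has 31 days (139 left).
September has 30 days (109 left).
October has 31 days (78 left).
November has 30 days (48 left).
December has 31 days (17 left).
17 days into January → 2026-01-17.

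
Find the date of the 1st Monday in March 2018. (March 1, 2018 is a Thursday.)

March 5, 2018

March 2018 begins on a Thursday, so the first Monday is March 5 (4 days later).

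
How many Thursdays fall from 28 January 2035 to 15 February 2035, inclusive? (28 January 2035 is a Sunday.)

28 January 2035 is a Sunday; the first Thursday on or after it is 1 February 2035 (4 days later).
From 1 February 2035 to 15 February 2035 is 15 − 1 = 14 days.
14 ÷ 7 = 2 full weeks with remainder 0, so 2 more Thursdays after the first → 3.

3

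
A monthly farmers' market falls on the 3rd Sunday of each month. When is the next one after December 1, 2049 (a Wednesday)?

December 2049 starts on a Wednesday; its first Sunday is the 5th, so the 3rd Sunday is the 19th — December 19, 2049.
December 19, 2049 is after December 1, 2049, so that is the next one.

December 19, 2049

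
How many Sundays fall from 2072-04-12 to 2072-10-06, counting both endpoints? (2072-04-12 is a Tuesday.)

25

2072-04-12 is a Tuesday; the first Sunday on or after it is 2072-04-17 (5 days later).
From 2072-04-17 to 2072-10-06: 13 + 31 + 30 + 31 + 31 + 30 + 6 = 172 days (rest of April, May, June, July, August, September, October).
172 ÷ 7 = 24 full weeks with remainder 4, so 24 more Sundays after the first → 25.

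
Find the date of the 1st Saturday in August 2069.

The first Saturday of August 2069 is August 3.

2069-08-03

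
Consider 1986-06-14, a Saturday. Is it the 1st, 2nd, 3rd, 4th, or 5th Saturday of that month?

Day 14 falls in week ⌈14/7⌉ of the month.
Days 1–7 hold the 1st Saturday, 8–14 the 2nd, 15–21 the 3rd, 22–28 the 4th, 29–31 the 5th.
14 is in the range for the 2nd.

2nd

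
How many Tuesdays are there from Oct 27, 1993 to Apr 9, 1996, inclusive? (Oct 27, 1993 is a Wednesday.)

Oct 27, 1993 is a Wednesday; the first Tuesday on or after it is Nov 2, 1993 (6 days later).
From Nov 2, 1993 to Apr 9, 1996: 59 + 365 + 365 + 100 = 889 days (rest of 1993, 1994, 1995, to Apr 9, 1996 in 1996).
889 ÷ 7 = 127 full weeks with remainder 0, so 127 more Tuesdays after the first → 128.

128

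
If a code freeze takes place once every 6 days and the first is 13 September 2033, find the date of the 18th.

24 December 2033

The 18th occurrence is 17 intervals after the first: 17 × 6 = 102 days after 13 September 2033.
September has 30 days — 17 days to the end of September leaves 85.
October has 31 days (54 left).
November has 30 days (24 left).
24 days into December → 24 December 2033.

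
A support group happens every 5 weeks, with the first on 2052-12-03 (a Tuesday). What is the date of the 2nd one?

2053-01-07

The 2nd occurrence is 1 interval after the first: 1 × 35 = 35 days after 2052-12-03.
December has 31 days — 28 days to the end of December leaves 7.
7 days into January → 2053-01-07.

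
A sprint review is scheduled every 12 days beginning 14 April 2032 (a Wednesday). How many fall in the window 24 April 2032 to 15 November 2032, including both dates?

17

Occurrences land 12·i days after 14 April 2032 for i = 0, 1, 2, …
24 April 2032 is 10 days after the start; 10 ÷ 12 = 0 remainder 10; since the remainder is 10, round up to i = 1. First occurrence in the window: #2 on 26 April 2032 (1×12 = 12 days in).
15 November 2032 is 215 days after the start; 215 ÷ 12 = 17 remainder 11. Last occurrence in the window: #18 on 4 November 2032.
Occurrences #2 through #18: 17 in total.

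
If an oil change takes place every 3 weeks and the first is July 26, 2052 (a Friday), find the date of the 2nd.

The 2nd occurrence is 1 interval after the first: 1 × 21 = 21 days after July 26, 2052.
July has 31 days — 5 days to the end of July leaves 16.
16 days into August → August 16, 2052.

August 16, 2052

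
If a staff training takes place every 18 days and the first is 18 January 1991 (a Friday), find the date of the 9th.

The 9th occurrence is 8 intervals after the first: 8 × 18 = 144 days after 18 January 1991.
January has 31 days — 13 days to the end of January leaves 131.
February has 28 days (103 left).
March has 31 days (72 left).
April has 30 days (42 left).
May has 31 days (11 left).
11 days into June → 11 June 1991.

11 June 1991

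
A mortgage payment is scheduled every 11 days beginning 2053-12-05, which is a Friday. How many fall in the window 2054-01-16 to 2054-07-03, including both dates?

Occurrences land 11·i days after 2053-12-05 for i = 0, 1, 2, …
2054-01-16 is 42 days after the start; 42 ÷ 11 = 3 remainder 9; since the remainder is 9, round up to i = 4. First occurrence in the window: #5 on 2054-01-18 (4×11 = 44 days in).
2054-07-03 is 210 days after the start; 210 ÷ 11 = 19 remainder 1. Last occurrence in the window: #20 on 2054-07-02.
Occurrences #5 through #20: 16 in total.

16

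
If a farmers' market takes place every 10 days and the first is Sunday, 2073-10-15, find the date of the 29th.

2074-07-22

The 29th occurrence is 28 intervals after the first: 28 × 10 = 280 days after 2073-10-15.
October has 31 days — 16 days to the end of October leaves 264.
November has 30 days (234 left).
December has 31 days (203 left).
January has 31 days (172 left).
February has 28 days (144 left).
March has 31 days (113 left).
April has 30 days (83 left).
May has 31 days (52 left).
June has 30 days (22 left).
22 days into July → 2074-07-22.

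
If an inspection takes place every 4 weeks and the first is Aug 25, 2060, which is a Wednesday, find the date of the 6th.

The 6th occurrence is 5 intervals after the first: 5 × 28 = 140 days after Aug 25, 2060.
Aug has 31 days — 6 days to the end of Aug leaves 134.
Sep has 30 days (104 left).
Oct has 31 days (73 left).
Nov has 30 days (43 left).
Dec has 31 days (12 left).
12 days into Jan → Jan 12, 2061.

Jan 12, 2061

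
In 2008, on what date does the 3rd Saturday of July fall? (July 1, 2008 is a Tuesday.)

July 2008 begins on a Tuesday, so the first Saturday is July 5 (4 days later).
The 3rd Saturday is 2 weeks later: 5 + 14 = 19.

July 19, 2008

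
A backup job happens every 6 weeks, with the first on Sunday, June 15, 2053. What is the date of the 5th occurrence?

November 30, 2053

The 5th occurrence is 4 intervals after the first: 4 × 42 = 168 days after June 15, 2053.
June has 30 days — 15 days to the end of June leaves 153.
July has 31 days (122 left).
August has 31 days (91 left).
September has 30 days (61 left).
October has 31 days (30 left).
30 days into November → November 30, 2053.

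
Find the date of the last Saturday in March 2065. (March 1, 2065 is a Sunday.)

March 2065 begins on a Sunday, so the first Saturday is March 7 (6 days later).
March 2065 has 31 days. Adding weeks: 7, 14, 21, 28 — the last one ≤ 31 is the 28th.

2065-03-28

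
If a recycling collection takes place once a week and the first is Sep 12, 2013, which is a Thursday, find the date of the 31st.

Apr 10, 2014

The 31st occurrence is 30 intervals after the first: 30 × 7 = 210 days after Sep 12, 2013.
Sep has 30 days — 18 days to the end of Sep leaves 192.
Oct has 31 days (161 left).
Nov has 30 days (131 left).
Dec has 31 days (100 left).
Jan has 31 days (69 left).
Feb has 28 days (41 left).
Mar has 31 days (10 left).
10 days into Apr → Apr 10, 2014.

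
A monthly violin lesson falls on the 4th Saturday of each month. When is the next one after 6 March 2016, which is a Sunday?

26 March 2016

March 2016 starts on a Tuesday; its first Saturday is the 5th, so the 4th Saturday is the 26th — 26 March 2016.
26 March 2016 is after 6 March 2016, so that is the next one.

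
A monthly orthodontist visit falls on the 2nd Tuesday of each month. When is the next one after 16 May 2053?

May 2053 starts on a Thursday; its first Tuesday is the 6th, so the 2nd Tuesday is the 13th — 13 May 2053.
That is not after 16 May 2053, so look at June 2053.
June 2053 starts on a Sunday; its first Tuesday is the 3rd, so the 2nd Tuesday is the 10th — 10 June 2053.

10 June 2053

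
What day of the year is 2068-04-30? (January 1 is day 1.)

Days in months before April: 31 + 29 + 31 = 91.
Plus 30 days into April → day 121.

121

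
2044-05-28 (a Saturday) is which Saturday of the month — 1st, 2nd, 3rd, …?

Day 28 falls in week ⌈28/7⌉ of the month.
Days 1–7 hold the 1st Saturday, 8–14 the 2nd, 15–21 the 3rd, 22–28 the 4th, 29–31 the 5th.
28 is in the range for the 4th.

4th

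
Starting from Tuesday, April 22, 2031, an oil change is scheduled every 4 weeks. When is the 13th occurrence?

The 13th occurrence is 12 intervals after the first: 12 × 28 = 336 days after April 22, 2031.
April has 30 days — 8 days to the end of April leaves 328.
May has 31 days (297 left).
June has 30 days (267 left).
July has 31 days (236 left).
August has 31 days (205 left).
September has 30 days (175 left).
October has 31 days (144 left).
November has 30 days (114 left).
December has 31 days (83 left).
January has 31 days (52 left).
February has 29 days (23 left).
23 days into March → March 23, 2032.

March 23, 2032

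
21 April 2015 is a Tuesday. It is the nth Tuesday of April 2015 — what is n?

3rd

Day 21 falls in week ⌈21/7⌉ of the month.
Days 1–7 hold the 1st Tuesday, 8–14 the 2nd, 15–21 the 3rd, 22–28 the 4th, 29–31 the 5th.
21 is in the range for the 3rd.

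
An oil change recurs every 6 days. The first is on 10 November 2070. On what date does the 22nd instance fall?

16 March 2071

The 22nd occurrence is 21 intervals after the first: 21 × 6 = 126 days after 10 November 2070.
November has 30 days — 20 days to the end of November leaves 106.
December has 31 days (75 left).
January has 31 days (44 left).
February has 28 days (16 left).
16 days into March → 16 March 2071.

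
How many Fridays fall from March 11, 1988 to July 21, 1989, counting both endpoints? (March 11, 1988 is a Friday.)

March 11, 1988 is a Friday; the first Friday on or after it is March 11, 1988.
From March 11, 1988 to July 21, 1989: 295 + 202 = 497 days (rest of 1988, to July 21, 1989 in 1989).
497 ÷ 7 = 71 full weeks with remainder 0, so 71 more Fridays after the first → 72.

72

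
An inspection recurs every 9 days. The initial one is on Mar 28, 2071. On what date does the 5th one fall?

May 3, 2071

The 5th occurrence is 4 intervals after the first: 4 × 9 = 36 days after Mar 28, 2071.
Mar has 31 days — 3 days to the end of Mar leaves 33.
Apr has 30 days (3 left).
3 days into May → May 3, 2071.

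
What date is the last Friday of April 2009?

2009-04-24

April 2009 begins on a Wednesday, so the first Friday is April 3 (2 days later).
April 2009 has 30 days. Adding weeks: 3, 10, 17, 24 — the last one ≤ 30 is the 24th.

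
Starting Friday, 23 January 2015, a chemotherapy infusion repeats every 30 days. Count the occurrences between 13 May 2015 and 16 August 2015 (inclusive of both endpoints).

Occurrences land 30·i days after 23 January 2015 for i = 0, 1, 2, …
13 May 2015 is 110 days after the start; 110 ÷ 30 = 3 remainder 20; since the remainder is 20, round up to i = 4. First occurrence in the window: #5 on 23 May 2015 (4×30 = 120 days in).
16 August 2015 is 205 days after the start; 205 ÷ 30 = 6 remainder 25. Last occurrence in the window: #7 on 22 July 2015.
Occurrences #5 through #7: 3 in total.

3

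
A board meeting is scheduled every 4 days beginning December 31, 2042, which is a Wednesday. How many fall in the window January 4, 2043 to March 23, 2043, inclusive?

Occurrences land 4·i days after December 31, 2042 for i = 0, 1, 2, …
January 4, 2043 is 4 days after the start; 4 ÷ 4 = 1 remainder 0. First occurrence in the window: #2 on January 4, 2043 (1×4 = 4 days in).
March 23, 2043 is 82 days after the start; 82 ÷ 4 = 20 remainder 2. Last occurrence in the window: #21 on March 21, 2043.
Occurrences #2 through #21: 20 in total.

20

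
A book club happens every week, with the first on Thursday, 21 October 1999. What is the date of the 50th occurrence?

The 50th occurrence is 49 intervals after the first: 49 × 7 = 343 days after 21 October 1999.
October has 31 days — 10 days to the end of October leaves 333.
November has 30 days (303 left).
December has 31 days (272 left).
January has 31 days (241 left).
February has 29 days (212 left).
March has 31 days (181 left).
April has 30 days (151 left).
May has 31 days (120 left).
June has 30 days (90 left).
July has 31 days (59 left).
August has 31 days (28 left).
28 days into September → 28 September 2000.

28 September 2000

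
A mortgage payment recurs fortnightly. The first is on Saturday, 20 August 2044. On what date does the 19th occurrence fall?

The 19th occurrence is 18 intervals after the first: 18 × 14 = 252 days after 20 August 2044.
August has 31 days — 11 days to the end of August leaves 241.
September has 30 days (211 left).
October has 31 days (180 left).
November has 30 days (150 left).
December has 31 days (119 left).
January has 31 days (88 left).
February has 28 days (60 left).
March has 31 days (29 left).
29 days into April → 29 April 2045.

29 April 2045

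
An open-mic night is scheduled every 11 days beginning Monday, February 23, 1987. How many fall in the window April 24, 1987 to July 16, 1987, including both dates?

Occurrences land 11·i days after February 23, 1987 for i = 0, 1, 2, …
April 24, 1987 is 60 days after the start; 60 ÷ 11 = 5 remainder 5; since the remainder is 5, round up to i = 6. First occurrence in the window: #7 on April 30, 1987 (6×11 = 66 days in).
July 16, 1987 is 143 days after the start; 143 ÷ 11 = 13 remainder 0. Last occurrence in the window: #14 on July 16, 1987.
Occurrences #7 through #14: 8 in total.

8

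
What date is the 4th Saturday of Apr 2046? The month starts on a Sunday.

Apr 2046 begins on a Sunday, so the first Saturday is Apr 7 (6 days later).
The 4th Saturday is 3 weeks later: 7 + 21 = 28.

Apr 28, 2046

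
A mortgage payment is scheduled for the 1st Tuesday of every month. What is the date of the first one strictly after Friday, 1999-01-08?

1999-02-02

January 1999 starts on a Friday, so its 1st Tuesday is 1999-01-05 (4 days in).
That is not after 1999-01-08, so look at February 1999.
February 1999 starts on a Monday, so its 1st Tuesday is 1999-02-02 (1 day in).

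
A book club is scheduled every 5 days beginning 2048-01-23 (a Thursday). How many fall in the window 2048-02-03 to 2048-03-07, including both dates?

Occurrences land 5·i days after 2048-01-23 for i = 0, 1, 2, …
2048-02-03 is 11 days after the start; 11 ÷ 5 = 2 remainder 1; since the remainder is 1, round up to i = 3. First occurrence in the window: #4 on 2048-02-07 (3×5 = 15 days in).
2048-03-07 is 44 days after the start; 44 ÷ 5 = 8 remainder 4. Last occurrence in the window: #9 on 2048-03-03.
Occurrences #4 through #9: 6 in total.

6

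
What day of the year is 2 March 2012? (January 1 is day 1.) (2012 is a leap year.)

62

Days in months before March: 31 + 29 = 60.
Plus 2 days into March → day 62.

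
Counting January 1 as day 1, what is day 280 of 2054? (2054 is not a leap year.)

October 7, 2054

January has 31 days (280 − 31 = 249 remain).
February has 28 days (249 − 28 = 221 remain).
March has 31 days (221 − 31 = 190 remain).
April has 30 days (190 − 30 = 160 remain).
May has 31 days (160 − 31 = 129 remain).
June has 30 days (129 − 30 = 99 remain).
July has 31 days (99 − 31 = 68 remain).
August has 31 days (68 − 31 = 37 remain).
September has 30 days (37 − 30 = 7 remain).
7 into October → October 7.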